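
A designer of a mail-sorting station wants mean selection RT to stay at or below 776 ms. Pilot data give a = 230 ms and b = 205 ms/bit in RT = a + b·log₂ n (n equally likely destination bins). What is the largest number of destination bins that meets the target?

Set 230 + 205·log₂ n ≤ 776 → log₂ n ≤ (776 − 230)/205 = 2.6634.
So n ≤ 2^2.6634 = 6.335; the largest integer n is 6.

6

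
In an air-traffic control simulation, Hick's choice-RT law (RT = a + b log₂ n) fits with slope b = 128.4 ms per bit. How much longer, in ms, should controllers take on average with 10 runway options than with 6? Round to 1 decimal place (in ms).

The intercept a cancels: ΔRT = b·(log₂ n₂ − log₂ n₁) = b·log₂(n₂/n₁).
log₂(10) − log₂(6) = 3.3219 − 2.5850 = 0.7370.
ΔRT = 128.4 × 0.7370 = 94.626 ms.

94.6 ms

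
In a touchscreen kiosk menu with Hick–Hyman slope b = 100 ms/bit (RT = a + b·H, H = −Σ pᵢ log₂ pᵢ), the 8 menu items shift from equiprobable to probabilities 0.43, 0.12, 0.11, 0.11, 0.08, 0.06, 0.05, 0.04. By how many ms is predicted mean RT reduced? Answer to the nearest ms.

47 ms

Equiprobable entropy H₀ = log₂ 8 = 3.0000 bits.
Skewed entropy H = −Σ pᵢ log₂ pᵢ = 2.5281 bits.
ΔRT = b·(H₀ − H) = 100 × 0.4719 = 47.19 ms.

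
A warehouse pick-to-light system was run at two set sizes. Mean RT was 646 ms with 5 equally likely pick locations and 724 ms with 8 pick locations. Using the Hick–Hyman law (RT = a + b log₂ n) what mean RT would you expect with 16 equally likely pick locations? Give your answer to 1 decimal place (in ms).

839.0 ms

With log₂ n on the abscissa the relation is linear; from the two conditions:
  b = (724 − 646) / (log₂ 8 − log₂ 5) = 78 / (3 − 2.3219) = 115.032 ms/bit
  a = 646 − 115.032 × 2.3219 = 378.904 ms
Then RT(16) = 378.904 + 115.032 × log₂ 16 = 378.904 + 115.032 × 4 ≈ 839.032 ms.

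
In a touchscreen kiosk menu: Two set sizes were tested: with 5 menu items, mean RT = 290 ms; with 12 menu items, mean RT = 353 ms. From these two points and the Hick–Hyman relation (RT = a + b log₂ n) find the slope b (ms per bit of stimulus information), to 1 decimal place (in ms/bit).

Slope: b = (353 − 290) / (log₂ 12 − log₂ 5) = 63/1.2630 = 49.880 ms/bit.

49.9 ms/bit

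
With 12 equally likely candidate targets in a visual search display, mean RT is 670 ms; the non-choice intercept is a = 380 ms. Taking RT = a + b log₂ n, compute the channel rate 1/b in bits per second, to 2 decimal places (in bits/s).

b = (670 − 380)/log₂ 12 = 290/3.5850 = 80.893 ms per bit = 0.08089 s/bit; the reciprocal is 12.362 bits/s.

12.36 bits/s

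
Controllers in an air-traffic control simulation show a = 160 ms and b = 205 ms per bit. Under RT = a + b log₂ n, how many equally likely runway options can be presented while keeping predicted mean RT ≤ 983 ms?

Set 160 + 205·log₂ n ≤ 983 → log₂ n ≤ (983 − 160)/205 = 4.0146.
So n ≤ 2^4.0146 = 16.163; the largest integer n is 16.

16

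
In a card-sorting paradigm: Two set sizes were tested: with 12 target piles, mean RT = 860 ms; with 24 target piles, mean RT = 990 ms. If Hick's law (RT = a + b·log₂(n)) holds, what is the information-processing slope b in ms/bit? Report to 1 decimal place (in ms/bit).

130.0 ms/bit

The slope on a log₂ axis is (990 − 860) / (4.5850 − 3.5850) = 130.000 ms/bit.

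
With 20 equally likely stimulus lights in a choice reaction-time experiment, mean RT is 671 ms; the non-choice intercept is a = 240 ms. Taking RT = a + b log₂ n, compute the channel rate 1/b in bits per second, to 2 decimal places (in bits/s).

b = (671 − 240)/log₂ 20 = 431/4.3219 = 99.724 ms per bit = 0.09972 s/bit; the reciprocal is 10.028 bits/s.

10.03 bits/s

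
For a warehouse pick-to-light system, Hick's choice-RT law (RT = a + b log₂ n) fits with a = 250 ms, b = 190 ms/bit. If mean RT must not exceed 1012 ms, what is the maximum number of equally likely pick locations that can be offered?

16

Information budget: (1012 − 250)/190 = 4.0105 bits, so n ≤ 2^4.0105 = 16.117 → at most 16.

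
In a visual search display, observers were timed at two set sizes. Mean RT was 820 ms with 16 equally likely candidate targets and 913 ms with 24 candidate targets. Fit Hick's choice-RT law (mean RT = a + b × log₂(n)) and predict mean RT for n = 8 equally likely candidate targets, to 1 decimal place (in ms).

With log₂ n on the abscissa the relation is linear; from the two conditions:
  b = (913 − 820) / (log₂ 24 − log₂ 16) = 93 / (4.5850 − 4) = 158.985 ms/bit
  a = 820 − 158.985 × 4 = 184.062 ms
Then RT(8) = 184.062 + 158.985 × log₂ 8 = 184.062 + 158.985 × 3 ≈ 661.015 ms.

661.0 ms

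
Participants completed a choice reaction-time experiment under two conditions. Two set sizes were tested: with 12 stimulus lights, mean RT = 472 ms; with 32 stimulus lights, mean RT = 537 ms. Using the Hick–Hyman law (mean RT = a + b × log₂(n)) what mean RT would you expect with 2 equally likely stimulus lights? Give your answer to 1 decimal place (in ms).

Solve the two-equation system in a and b:
  b = (537 − 472) / (log₂ 32 − log₂ 12) = 65 / (5 − 3.5850) = 45.935 ms/bit
  a = 472 − 45.935 × 3.5850 = 307.324 ms
Then RT(2) = 307.324 + 45.935 × log₂ 2 = 307.324 + 45.935 × 1 ≈ 353.259 ms.

353.3 ms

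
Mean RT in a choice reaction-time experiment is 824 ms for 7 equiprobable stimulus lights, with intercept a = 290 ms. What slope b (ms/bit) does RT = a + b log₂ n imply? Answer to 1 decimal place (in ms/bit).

b = (824 − 290) / log₂(7) = 534 / 2.8074 = 190.215 ms/bit.

190.2 ms/bit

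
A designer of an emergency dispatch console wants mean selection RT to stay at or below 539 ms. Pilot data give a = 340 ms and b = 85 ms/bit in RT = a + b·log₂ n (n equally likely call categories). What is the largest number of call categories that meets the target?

5

Set 340 + 85·log₂ n ≤ 539 → log₂ n ≤ (539 − 340)/85 = 2.3412.
So n ≤ 2^2.3412 = 5.067; the largest integer n is 5.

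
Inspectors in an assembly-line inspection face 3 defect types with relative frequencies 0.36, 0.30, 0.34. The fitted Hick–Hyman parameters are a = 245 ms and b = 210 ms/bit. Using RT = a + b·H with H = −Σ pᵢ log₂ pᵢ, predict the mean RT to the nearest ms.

577 ms

Entropy contributions −pᵢ log₂ pᵢ: 0.5306, 0.5211, 0.5292; sum H = 1.5809 bits.
RT = a + bH = 245 + 210·1.5809 = 576.98 ms.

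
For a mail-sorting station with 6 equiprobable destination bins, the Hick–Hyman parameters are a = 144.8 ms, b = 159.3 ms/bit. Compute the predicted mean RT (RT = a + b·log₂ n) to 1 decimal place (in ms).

556.6 ms

log₂(6) = 2.5850 bits, so RT = 144.8 + 159.3 × 2.5850 ≈ 556.585 ms.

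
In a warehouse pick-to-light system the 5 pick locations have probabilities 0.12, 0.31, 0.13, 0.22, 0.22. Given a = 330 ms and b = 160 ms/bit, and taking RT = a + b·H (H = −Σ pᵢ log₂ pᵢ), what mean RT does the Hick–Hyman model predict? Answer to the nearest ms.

Entropy contributions −pᵢ log₂ pᵢ: 0.3671, 0.5238, 0.3826, 0.4806, 0.4806; sum H = 2.2347 bits.
RT = a + bH = 330 + 160·2.2347 = 687.54 ms.

688 ms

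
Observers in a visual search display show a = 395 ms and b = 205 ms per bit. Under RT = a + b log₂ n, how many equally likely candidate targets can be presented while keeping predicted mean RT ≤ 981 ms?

205·log₂ n ≤ 981 − 395 = 586, giving log₂ n ≤ 2.8585 and n ≤ 7.253. The largest whole number is 7.

7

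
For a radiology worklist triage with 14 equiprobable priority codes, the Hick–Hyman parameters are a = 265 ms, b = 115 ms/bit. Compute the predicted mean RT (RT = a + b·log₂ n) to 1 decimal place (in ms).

702.8 ms

log₂(14) = 3.8074 bits, so RT = 265 + 115 × 3.8074 ≈ 702.846 ms.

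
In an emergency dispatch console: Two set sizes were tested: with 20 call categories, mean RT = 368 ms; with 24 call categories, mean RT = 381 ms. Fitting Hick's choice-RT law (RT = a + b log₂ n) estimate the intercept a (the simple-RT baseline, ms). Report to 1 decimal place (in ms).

b = (RT₂ − RT₁)/(log₂ n₂ − log₂ n₁) = (381 − 368)/(4.5850 − 4.3219) = 49.423 ms/bit.
a = RT₁ − b·log₂ n₁ = 368 − 49.423 × 4.3219 = 154.397 ms.

154.4 ms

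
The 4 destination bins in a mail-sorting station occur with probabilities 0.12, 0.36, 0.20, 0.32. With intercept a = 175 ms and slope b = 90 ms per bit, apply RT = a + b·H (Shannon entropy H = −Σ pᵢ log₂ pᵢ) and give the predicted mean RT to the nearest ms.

345 ms

H = 0.12·log₂(1/0.12) + 0.36·log₂(1/0.36) + 0.20·log₂(1/0.20) + 0.32·log₂(1/0.32) = 1.8881 bits.
RT = 175 + 90 × 1.8881 = 344.93 ms.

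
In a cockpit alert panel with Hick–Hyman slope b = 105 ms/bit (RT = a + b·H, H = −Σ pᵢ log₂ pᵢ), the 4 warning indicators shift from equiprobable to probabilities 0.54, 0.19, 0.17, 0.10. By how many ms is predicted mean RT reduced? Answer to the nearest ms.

Equiprobable entropy H₀ = log₂ 4 = 2.0000 bits.
Skewed entropy H = −Σ pᵢ log₂ pᵢ = 1.7020 bits.
ΔRT = b·(H₀ − H) = 105 × 0.2980 = 31.28 ms.

31 ms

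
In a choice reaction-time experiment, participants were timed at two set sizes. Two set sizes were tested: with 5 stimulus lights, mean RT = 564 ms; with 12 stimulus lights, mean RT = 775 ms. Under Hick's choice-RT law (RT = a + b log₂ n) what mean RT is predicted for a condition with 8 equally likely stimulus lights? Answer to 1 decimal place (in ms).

Solve the two-equation system in a and b:
  b = (775 − 564) / (log₂ 12 − log₂ 5) = 211 / (3.5850 − 2.3219) = 167.058 ms/bit
  a = 564 − 167.058 × 2.3219 = 176.103 ms
Then RT(8) = 176.103 + 167.058 × log₂ 8 = 176.103 + 167.058 × 3 ≈ 677.277 ms.

677.3 ms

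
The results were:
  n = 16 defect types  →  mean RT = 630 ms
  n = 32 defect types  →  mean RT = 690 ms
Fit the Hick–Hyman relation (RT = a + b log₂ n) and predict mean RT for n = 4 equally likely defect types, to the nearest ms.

Fit slope and intercept:
  b = (690 − 630) / (log₂ 32 − log₂ 16) = 60 / (5 − 4) = 60 ms/bit
  a = 630 − 60 × 4 = 390 ms
Then RT(4) = 390 + 60 × log₂ 4 = 390 + 60 × 2 ≈ 510.000 ms.

510 ms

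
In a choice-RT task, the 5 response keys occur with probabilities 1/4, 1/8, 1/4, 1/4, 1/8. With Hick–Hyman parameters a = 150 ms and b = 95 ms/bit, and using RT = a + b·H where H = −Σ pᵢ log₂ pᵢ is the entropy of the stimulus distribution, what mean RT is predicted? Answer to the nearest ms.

364 ms

H = −Σ pᵢ log₂ pᵢ = 0.25·2 + 0.125·3 + 0.25·2 + 0.25·2 + 0.125·3 = 2.250 bits.
RT = 150 + 95 × 2.250 = 363.75 ms.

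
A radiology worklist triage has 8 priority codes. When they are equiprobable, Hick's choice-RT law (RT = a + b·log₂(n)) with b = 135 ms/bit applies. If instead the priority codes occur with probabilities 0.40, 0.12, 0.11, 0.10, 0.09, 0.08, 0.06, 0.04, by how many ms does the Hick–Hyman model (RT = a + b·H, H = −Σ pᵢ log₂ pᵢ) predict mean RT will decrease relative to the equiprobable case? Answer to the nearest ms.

52 ms

The RT saving is b·ΔH. Equiprobable H₀ = log₂(8) = 3.0000 bits; with the given probabilities H = 2.6118 bits.
b·(H₀ − H) = 135 × (3.0000 − 2.6118) = 52.41 ms.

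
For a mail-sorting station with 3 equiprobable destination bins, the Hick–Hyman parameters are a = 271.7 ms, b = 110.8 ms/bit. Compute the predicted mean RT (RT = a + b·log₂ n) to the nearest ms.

447 ms

log₂(3) = 1.5850 bits, so RT = 271.7 + 110.8 × 1.5850 ≈ 447.314 ms.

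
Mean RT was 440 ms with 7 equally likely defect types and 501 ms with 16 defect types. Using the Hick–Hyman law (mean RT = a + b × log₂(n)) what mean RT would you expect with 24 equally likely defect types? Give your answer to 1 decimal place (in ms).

530.9 ms

Solve the two-equation system in a and b:
  b = (501 − 440) / (log₂ 16 − log₂ 7) = 61 / (4 − 2.8074) = 51.147 ms/bit
  a = 440 − 51.147 × 2.8074 = 296.413 ms
Then RT(24) = 296.413 + 51.147 × log₂ 24 = 296.413 + 51.147 × 4.5850 ≈ 530.919 ms.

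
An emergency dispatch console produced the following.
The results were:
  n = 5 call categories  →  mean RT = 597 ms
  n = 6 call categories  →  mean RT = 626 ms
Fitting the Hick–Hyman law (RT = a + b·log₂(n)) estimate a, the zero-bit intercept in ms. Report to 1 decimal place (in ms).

341.0 ms

Slope: b = (626 − 597) / (log₂ 6 − log₂ 5) = 29/0.2630 = 110.252 ms/bit.
a = RT₁ − b·log₂ n₁ = 597 − 110.252 × 2.3219 = 341.003 ms.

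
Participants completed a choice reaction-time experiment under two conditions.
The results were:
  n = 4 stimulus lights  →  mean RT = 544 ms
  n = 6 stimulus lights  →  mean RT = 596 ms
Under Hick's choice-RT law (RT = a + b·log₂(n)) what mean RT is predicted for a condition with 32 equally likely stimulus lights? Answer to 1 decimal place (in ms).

Solve the two-equation system in a and b:
  b = (596 − 544) / (log₂ 6 − log₂ 4) = 52 / (2.5850 − 2) = 88.895 ms/bit
  a = 544 − 88.895 × 2 = 366.211 ms
Then RT(32) = 366.211 + 88.895 × log₂ 32 = 366.211 + 88.895 × 5 ≈ 810.684 ms.

810.7 ms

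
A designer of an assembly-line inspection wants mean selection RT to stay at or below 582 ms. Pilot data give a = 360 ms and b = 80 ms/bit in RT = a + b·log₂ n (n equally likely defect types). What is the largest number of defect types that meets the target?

6

80·log₂ n ≤ 582 − 360 = 222, giving log₂ n ≤ 2.7750 and n ≤ 6.845. The largest whole number is 6.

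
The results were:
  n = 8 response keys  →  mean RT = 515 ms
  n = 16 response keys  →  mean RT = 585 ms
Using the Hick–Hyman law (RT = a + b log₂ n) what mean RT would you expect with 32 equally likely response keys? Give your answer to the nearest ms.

655 ms

Fit slope and intercept:
  b = (585 − 515) / (log₂ 16 − log₂ 8) = 70 / (4 − 3) = 70 ms/bit
  a = 515 − 70 × 3 = 305 ms
Then RT(32) = 305 + 70 × log₂ 32 = 305 + 70 × 5 ≈ 655.000 ms.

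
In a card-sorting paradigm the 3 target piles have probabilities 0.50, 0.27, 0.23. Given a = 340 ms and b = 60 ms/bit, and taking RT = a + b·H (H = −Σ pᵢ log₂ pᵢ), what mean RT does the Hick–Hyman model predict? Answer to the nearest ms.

430 ms

Entropy contributions −pᵢ log₂ pᵢ: 0.5000, 0.5100, 0.4877; sum H = 1.4977 bits.
RT = a + bH = 340 + 60·1.4977 = 429.86 ms.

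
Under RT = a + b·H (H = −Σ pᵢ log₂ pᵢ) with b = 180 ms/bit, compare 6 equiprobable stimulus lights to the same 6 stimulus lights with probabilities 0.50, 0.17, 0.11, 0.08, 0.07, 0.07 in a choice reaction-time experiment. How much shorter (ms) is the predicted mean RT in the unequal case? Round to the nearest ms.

85 ms

Equiprobable entropy H₀ = log₂ 6 = 2.5850 bits.
Skewed entropy H = −Σ pᵢ log₂ pᵢ = 2.1135 bits.
ΔRT = b·(H₀ − H) = 180 × 0.4715 = 84.86 ms.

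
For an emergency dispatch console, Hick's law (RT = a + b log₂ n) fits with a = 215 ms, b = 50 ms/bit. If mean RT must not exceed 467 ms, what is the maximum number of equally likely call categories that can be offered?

Set 215 + 50·log₂ n ≤ 467 → log₂ n ≤ (467 − 215)/50 = 5.0400.
So n ≤ 2^5.0400 = 32.900; the largest integer n is 32.

32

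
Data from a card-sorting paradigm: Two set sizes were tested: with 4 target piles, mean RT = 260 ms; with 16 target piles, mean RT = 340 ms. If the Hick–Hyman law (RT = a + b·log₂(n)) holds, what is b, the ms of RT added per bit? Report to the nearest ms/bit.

40 ms/bit

The slope on a log₂ axis is (340 − 260) / (4 − 2) = 40 ms/bit.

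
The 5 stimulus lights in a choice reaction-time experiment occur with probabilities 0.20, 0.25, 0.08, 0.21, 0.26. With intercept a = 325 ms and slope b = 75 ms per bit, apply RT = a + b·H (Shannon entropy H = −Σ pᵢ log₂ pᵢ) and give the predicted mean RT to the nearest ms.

493 ms

Entropy contributions −pᵢ log₂ pᵢ: 0.4644, 0.5000, 0.2915, 0.4728, 0.5053; sum H = 2.2340 bits.
RT = a + bH = 325 + 75·2.2340 = 492.55 ms.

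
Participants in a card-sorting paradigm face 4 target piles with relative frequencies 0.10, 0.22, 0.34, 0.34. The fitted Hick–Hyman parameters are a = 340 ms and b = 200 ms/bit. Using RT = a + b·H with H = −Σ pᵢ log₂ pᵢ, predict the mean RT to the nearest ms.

714 ms

Entropy contributions −pᵢ log₂ pᵢ: 0.3322, 0.4806, 0.5292, 0.5292; sum H = 1.8711 bits.
RT = a + bH = 340 + 200·1.8711 = 714.22 ms.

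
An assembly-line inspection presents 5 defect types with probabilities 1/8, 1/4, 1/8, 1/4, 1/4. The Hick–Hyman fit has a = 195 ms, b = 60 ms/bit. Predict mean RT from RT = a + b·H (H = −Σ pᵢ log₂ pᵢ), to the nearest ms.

330 ms

H = −Σ pᵢ log₂ pᵢ = 0.125·3 + 0.25·2 + 0.125·3 + 0.25·2 + 0.25·2 = 2.250 bits.
RT = 195 + 60 × 2.250 = 330.00 ms.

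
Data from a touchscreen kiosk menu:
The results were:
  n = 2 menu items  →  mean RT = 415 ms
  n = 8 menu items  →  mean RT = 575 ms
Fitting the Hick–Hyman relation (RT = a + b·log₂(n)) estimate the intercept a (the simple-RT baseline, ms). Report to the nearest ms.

335 ms

b = (RT₂ − RT₁)/(log₂ n₂ − log₂ n₁) = (575 − 415)/(3 − 1) = 80 ms/bit.
Intercept: a = 415 − 80·log₂(2) = 335.000 ms.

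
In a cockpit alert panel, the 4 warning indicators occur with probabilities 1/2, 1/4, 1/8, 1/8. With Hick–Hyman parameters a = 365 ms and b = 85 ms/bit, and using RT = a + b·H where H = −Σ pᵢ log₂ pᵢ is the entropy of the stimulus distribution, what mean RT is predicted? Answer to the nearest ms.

514 ms

H = −Σ pᵢ log₂ pᵢ = 0.5·1 + 0.25·2 + 0.125·3 + 0.125·3 = 1.750 bits.
RT = 365 + 85 × 1.750 = 513.75 ms.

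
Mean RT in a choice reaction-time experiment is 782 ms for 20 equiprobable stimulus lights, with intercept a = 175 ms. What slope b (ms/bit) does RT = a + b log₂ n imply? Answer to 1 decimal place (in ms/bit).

140.4 ms/bit

log₂(20) = 4.3219 bits.
b = (RT − a)/log₂ n = (782 − 175) / 4.3219 = 140.447 ms/bit.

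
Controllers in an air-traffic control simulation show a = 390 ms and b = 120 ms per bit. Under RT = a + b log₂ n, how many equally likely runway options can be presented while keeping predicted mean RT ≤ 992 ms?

32

120·log₂ n ≤ 992 − 390 = 602, giving log₂ n ≤ 5.0167 and n ≤ 32.372. The largest whole number is 32.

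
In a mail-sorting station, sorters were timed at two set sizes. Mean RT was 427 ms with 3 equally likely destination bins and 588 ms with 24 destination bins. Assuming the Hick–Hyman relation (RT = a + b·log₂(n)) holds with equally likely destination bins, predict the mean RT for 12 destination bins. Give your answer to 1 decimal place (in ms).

With log₂ n on the abscissa the relation is linear; from the two conditions:
  b = (588 − 427) / (log₂ 24 − log₂ 3) = 161 / (4.5850 − 1.5850) = 53.667 ms/bit
  a = 427 − 53.667 × 1.5850 = 341.940 ms
Then RT(12) = 341.940 + 53.667 × log₂ 12 = 341.940 + 53.667 × 3.5850 ≈ 534.333 ms.

534.3 ms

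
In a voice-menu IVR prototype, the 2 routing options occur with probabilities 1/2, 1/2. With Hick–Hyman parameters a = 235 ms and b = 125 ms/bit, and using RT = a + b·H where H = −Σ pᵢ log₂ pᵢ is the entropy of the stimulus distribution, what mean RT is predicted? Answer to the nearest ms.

Each term −pᵢ log₂ pᵢ: 0.5·1 + 0.5·1; summed, H = 1.000 bits.
Mean RT = a + bH = 235 + 125·1.000 = 360.00 ms.

360 ms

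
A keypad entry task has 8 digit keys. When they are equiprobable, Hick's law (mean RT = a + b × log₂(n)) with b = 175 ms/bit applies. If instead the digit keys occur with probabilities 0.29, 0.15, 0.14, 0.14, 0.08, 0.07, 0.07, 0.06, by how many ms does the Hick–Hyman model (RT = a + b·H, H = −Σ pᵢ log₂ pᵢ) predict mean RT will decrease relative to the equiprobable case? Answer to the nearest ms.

36 ms

The RT saving is b·ΔH. Equiprobable H₀ = log₂(8) = 3.0000 bits; with the given probabilities H = 2.7948 bits.
b·(H₀ − H) = 175 × (3.0000 − 2.7948) = 35.91 ms.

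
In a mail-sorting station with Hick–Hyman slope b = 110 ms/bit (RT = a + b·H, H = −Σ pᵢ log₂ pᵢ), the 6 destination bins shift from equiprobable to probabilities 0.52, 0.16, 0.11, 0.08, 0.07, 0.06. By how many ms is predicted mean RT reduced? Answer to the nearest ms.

The RT saving is b·ΔH. Equiprobable H₀ = log₂(6) = 2.5850 bits; with the given probabilities H = 2.0675 bits.
b·(H₀ − H) = 110 × (2.5850 − 2.0675) = 56.92 ms.

57 ms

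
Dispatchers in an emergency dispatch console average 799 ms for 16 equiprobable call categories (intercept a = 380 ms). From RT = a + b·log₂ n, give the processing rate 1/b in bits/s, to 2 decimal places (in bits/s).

9.55 bits/s

b = (799 − 380)/log₂ 16 = 419/4 = 104.750 ms per bit = 0.10475 s/bit; the reciprocal is 9.547 bits/s.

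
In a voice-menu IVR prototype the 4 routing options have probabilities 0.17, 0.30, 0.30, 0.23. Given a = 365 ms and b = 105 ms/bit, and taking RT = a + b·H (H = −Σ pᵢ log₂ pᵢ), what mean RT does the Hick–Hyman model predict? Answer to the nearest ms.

H = 0.17·log₂(1/0.17) + 0.30·log₂(1/0.30) + 0.30·log₂(1/0.30) + 0.23·log₂(1/0.23) = 1.9644 bits.
RT = 365 + 105 × 1.9644 = 571.27 ms.

571 ms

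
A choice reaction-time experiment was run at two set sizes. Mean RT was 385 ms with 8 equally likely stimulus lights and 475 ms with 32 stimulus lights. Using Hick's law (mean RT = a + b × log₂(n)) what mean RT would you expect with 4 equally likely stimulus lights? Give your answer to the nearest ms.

340 ms

With log₂ n on the abscissa the relation is linear; from the two conditions:
  b = (475 − 385) / (log₂ 32 − log₂ 8) = 90 / (5 − 3) = 45 ms/bit
  a = 385 − 45 × 3 = 250 ms
Then RT(4) = 250 + 45 × log₂ 4 = 250 + 45 × 2 ≈ 340.000 ms.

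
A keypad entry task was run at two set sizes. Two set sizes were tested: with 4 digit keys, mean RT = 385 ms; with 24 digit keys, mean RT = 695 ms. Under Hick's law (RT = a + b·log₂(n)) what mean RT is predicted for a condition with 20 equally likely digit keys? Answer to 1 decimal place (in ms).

With log₂ n on the abscissa the relation is linear; from the two conditions:
  b = (695 − 385) / (log₂ 24 − log₂ 4) = 310 / (4.5850 − 2) = 119.924 ms/bit
  a = 385 − 119.924 × 2 = 145.151 ms
Then RT(20) = 145.151 + 119.924 × log₂ 20 = 145.151 + 119.924 × 4.3219 ≈ 663.456 ms.

663.5 ms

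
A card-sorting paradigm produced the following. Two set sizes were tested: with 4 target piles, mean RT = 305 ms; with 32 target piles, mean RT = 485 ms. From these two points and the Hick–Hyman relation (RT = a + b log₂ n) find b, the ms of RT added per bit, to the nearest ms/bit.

Slope: b = (485 − 305) / (log₂ 32 − log₂ 4) = 180/3.0000 = 60 ms/bit.

60 ms/bit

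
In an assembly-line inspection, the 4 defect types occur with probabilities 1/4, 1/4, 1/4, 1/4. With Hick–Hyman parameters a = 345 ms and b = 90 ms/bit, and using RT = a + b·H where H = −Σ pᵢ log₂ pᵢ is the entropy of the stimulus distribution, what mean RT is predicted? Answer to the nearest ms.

H = −Σ pᵢ log₂ pᵢ = 0.25·2 + 0.25·2 + 0.25·2 + 0.25·2 = 2.000 bits.
RT = 345 + 90 × 2.000 = 525.00 ms.

525 ms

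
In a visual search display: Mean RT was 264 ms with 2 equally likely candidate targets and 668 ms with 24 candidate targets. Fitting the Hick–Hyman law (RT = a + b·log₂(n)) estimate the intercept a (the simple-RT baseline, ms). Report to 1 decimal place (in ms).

151.3 ms

Slope: b = (668 − 264) / (log₂ 24 − log₂ 2) = 404/3.5850 = 112.693 ms/bit.
Intercept: a = 264 − 112.693·log₂(2) = 151.307 ms.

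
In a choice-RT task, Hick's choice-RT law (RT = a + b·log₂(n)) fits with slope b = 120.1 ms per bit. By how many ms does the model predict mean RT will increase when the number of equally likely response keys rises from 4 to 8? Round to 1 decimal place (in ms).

The intercept a cancels: ΔRT = b·(log₂ n₂ − log₂ n₁) = b·log₂(n₂/n₁).
log₂(8) − log₂(4) = log₂(8/4) = log₂(2) = 1.
ΔRT = 120.1 × 1.0000 = 120.100 ms.

120.1 ms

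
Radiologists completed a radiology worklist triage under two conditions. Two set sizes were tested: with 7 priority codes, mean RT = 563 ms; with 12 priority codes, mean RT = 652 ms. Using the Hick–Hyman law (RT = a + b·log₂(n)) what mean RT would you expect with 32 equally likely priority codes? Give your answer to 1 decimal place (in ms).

With log₂ n on the abscissa the relation is linear; from the two conditions:
  b = (652 − 563) / (log₂ 12 − log₂ 7) = 89 / (3.5850 − 2.8074) = 114.454 ms/bit
  a = 563 − 114.454 × 2.8074 = 241.688 ms
Then RT(32) = 241.688 + 114.454 × log₂ 32 = 241.688 + 114.454 × 5 ≈ 813.956 ms.

814.0 ms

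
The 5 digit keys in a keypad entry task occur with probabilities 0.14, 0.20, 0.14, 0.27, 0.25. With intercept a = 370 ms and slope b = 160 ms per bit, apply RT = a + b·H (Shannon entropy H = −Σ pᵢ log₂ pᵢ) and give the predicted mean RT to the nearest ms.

H = 0.14·log₂(1/0.14) + 0.20·log₂(1/0.20) + 0.14·log₂(1/0.14) + 0.27·log₂(1/0.27) + 0.25·log₂(1/0.25) = 2.2686 bits.
RT = 370 + 160 × 2.2686 = 732.98 ms.

733 ms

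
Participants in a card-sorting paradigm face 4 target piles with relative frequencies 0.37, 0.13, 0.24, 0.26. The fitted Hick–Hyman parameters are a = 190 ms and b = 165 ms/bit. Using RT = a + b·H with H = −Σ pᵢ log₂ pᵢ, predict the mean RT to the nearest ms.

H = 0.37·log₂(1/0.37) + 0.13·log₂(1/0.13) + 0.24·log₂(1/0.24) + 0.26·log₂(1/0.26) = 1.9128 bits.
RT = 190 + 165 × 1.9128 = 505.61 ms.

506 ms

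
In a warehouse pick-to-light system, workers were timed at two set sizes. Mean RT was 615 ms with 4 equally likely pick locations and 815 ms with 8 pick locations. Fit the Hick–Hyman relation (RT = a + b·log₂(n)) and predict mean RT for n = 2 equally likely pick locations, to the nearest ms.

RT is linear in log₂ n, so two points fix the line:
  b = (815 − 615) / (log₂ 8 − log₂ 4) = 200 / (3 − 2) = 200 ms/bit
  a = 615 − 200 × 2 = 215 ms
Then RT(2) = 215 + 200 × log₂ 2 = 215 + 200 × 1 ≈ 415.000 ms.

415 ms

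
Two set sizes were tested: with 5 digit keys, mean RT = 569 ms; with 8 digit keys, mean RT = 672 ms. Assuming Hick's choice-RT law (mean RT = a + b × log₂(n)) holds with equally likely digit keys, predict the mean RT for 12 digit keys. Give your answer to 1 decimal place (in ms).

Fit slope and intercept:
  b = (672 − 569) / (log₂ 8 − log₂ 5) = 103 / (3 − 2.3219) = 151.901 ms/bit
  a = 569 − 151.901 × 2.3219 = 216.296 ms
Then RT(12) = 216.296 + 151.901 × log₂ 12 = 216.296 + 151.901 × 3.5850 ≈ 760.857 ms.

760.9 ms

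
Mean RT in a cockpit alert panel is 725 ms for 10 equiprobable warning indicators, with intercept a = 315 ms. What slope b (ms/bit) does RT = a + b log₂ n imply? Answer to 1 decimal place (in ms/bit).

123.4 ms/bit

log₂(10) = 3.3219 bits.
b = (RT − a)/log₂ n = (725 − 315) / 3.3219 = 123.422 ms/bit.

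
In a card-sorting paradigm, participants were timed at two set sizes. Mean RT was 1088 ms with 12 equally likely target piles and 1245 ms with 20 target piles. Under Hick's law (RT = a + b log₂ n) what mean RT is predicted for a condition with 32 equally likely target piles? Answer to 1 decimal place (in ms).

1389.5 ms

RT is linear in log₂ n, so two points fix the line:
  b = (1245 − 1088) / (log₂ 20 − log₂ 12) = 157 / (4.3219 − 3.5850) = 213.036 ms/bit
  a = 1088 − 213.036 × 3.5850 = 324.275 ms
Then RT(32) = 324.275 + 213.036 × log₂ 32 = 324.275 + 213.036 × 5 ≈ 1389.454 ms.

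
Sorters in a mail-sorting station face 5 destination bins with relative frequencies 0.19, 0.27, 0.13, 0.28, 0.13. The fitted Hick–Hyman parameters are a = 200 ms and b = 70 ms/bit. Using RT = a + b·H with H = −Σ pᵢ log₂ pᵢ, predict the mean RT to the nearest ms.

Entropy contributions −pᵢ log₂ pᵢ: 0.4552, 0.5100, 0.3826, 0.5142, 0.3826; sum H = 2.2448 bits.
RT = a + bH = 200 + 70·2.2448 = 357.13 ms.

357 ms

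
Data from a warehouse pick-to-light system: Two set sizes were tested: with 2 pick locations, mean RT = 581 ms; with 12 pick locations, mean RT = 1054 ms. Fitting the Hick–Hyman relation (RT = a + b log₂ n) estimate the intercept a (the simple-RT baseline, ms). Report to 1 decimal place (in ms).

b = (RT₂ − RT₁)/(log₂ n₂ − log₂ n₁) = (1054 − 581)/(3.5850 − 1) = 182.981 ms/bit.
Intercept: a = 581 − 182.981·log₂(2) = 398.019 ms.

398.0 ms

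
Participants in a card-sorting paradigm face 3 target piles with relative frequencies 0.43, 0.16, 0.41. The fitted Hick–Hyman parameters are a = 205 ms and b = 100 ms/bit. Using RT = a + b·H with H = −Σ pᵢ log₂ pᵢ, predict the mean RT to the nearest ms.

352 ms

H = 0.43·log₂(1/0.43) + 0.16·log₂(1/0.16) + 0.41·log₂(1/0.41) = 1.4740 bits.
RT = 205 + 100 × 1.4740 = 352.40 ms.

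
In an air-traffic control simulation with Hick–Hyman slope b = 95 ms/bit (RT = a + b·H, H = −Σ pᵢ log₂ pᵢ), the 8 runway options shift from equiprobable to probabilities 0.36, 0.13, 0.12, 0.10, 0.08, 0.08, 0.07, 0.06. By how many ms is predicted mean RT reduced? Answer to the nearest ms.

28 ms

Equiprobable entropy H₀ = log₂ 8 = 3.0000 bits.
Skewed entropy H = −Σ pᵢ log₂ pᵢ = 2.7076 bits.
ΔRT = b·(H₀ − H) = 95 × 0.2924 = 27.78 ms.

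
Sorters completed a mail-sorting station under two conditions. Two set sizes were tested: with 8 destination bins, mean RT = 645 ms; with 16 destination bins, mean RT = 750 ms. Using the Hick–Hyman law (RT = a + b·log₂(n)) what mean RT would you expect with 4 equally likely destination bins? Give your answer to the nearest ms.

RT is linear in log₂ n, so two points fix the line:
  b = (750 − 645) / (log₂ 16 − log₂ 8) = 105 / (4 − 3) = 105 ms/bit
  a = 645 − 105 × 3 = 330 ms
Then RT(4) = 330 + 105 × log₂ 4 = 330 + 105 × 2 ≈ 540.000 ms.

540 ms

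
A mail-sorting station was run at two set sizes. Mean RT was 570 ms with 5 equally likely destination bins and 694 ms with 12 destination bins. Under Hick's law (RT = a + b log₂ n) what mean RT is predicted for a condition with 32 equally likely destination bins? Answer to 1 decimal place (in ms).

832.9 ms

Solve the two-equation system in a and b:
  b = (694 − 570) / (log₂ 12 − log₂ 5) = 124 / (3.5850 − 2.3219) = 98.176 ms/bit
  a = 570 − 98.176 × 2.3219 = 342.042 ms
Then RT(32) = 342.042 + 98.176 × log₂ 32 = 342.042 + 98.176 × 5 ≈ 832.923 ms.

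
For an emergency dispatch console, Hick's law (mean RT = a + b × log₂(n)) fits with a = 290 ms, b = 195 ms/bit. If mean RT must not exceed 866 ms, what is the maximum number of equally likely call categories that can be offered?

7

195·log₂ n ≤ 866 − 290 = 576, giving log₂ n ≤ 2.9538 and n ≤ 7.748. The largest whole number is 7.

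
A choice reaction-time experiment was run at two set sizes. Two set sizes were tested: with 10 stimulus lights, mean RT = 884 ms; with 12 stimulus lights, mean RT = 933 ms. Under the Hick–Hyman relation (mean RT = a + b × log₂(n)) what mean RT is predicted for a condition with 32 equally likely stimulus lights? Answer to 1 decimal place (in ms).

Solve the two-equation system in a and b:
  b = (933 − 884) / (log₂ 12 − log₂ 10) = 49 / (3.5850 − 3.3219) = 186.287 ms/bit
  a = 884 − 186.287 × 3.3219 = 265.167 ms
Then RT(32) = 265.167 + 186.287 × log₂ 32 = 265.167 + 186.287 × 5 ≈ 1196.604 ms.

1196.6 ms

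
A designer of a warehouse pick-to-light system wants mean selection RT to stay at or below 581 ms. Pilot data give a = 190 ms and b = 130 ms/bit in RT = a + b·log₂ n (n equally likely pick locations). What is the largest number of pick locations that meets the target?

Information budget: (581 − 190)/130 = 3.0077 bits, so n ≤ 2^3.0077 = 8.043 → at most 8.

8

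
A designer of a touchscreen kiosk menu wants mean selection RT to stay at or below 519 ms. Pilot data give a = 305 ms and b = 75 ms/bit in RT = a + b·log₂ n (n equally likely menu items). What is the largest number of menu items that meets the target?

Set 305 + 75·log₂ n ≤ 519 → log₂ n ≤ (519 − 305)/75 = 2.8533.
So n ≤ 2^2.8533 = 7.227; the largest integer n is 7.

7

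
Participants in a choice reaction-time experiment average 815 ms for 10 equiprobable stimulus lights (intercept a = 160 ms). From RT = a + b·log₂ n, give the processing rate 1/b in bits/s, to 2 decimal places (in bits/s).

5.07 bits/s

b = (815 − 160)/log₂ 10 = 655/3.3219 = 197.175 ms per bit = 0.19717 s/bit; the reciprocal is 5.072 bits/s.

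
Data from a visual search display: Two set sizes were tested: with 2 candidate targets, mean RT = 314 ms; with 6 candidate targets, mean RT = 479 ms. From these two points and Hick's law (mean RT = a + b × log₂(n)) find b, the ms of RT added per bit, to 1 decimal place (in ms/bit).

Slope: b = (479 − 314) / (log₂ 6 − log₂ 2) = 165/1.5850 = 104.103 ms/bit.

104.1 ms/bit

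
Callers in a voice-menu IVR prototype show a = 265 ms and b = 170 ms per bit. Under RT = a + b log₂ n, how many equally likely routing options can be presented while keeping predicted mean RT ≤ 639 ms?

170·log₂ n ≤ 639 − 265 = 374, giving log₂ n ≤ 2.2000 and n ≤ 4.595. The largest whole number is 4.

4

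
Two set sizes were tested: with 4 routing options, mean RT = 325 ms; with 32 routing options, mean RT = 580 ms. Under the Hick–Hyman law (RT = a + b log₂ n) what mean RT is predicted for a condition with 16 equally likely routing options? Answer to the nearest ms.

495 ms

Solve the two-equation system in a and b:
  b = (580 − 325) / (log₂ 32 − log₂ 4) = 255 / (5 − 2) = 85 ms/bit
  a = 325 − 85 × 2 = 155 ms
Then RT(16) = 155 + 85 × log₂ 16 = 155 + 85 × 4 ≈ 495.000 ms.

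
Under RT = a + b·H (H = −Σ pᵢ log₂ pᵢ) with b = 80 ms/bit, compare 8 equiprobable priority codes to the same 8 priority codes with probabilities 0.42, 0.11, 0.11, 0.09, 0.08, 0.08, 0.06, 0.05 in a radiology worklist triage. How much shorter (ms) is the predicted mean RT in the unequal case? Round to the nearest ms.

33 ms

The RT saving is b·ΔH. Equiprobable H₀ = log₂(8) = 3.0000 bits; with the given probabilities H = 2.5815 bits.
b·(H₀ − H) = 80 × (3.0000 − 2.5815) = 33.48 ms.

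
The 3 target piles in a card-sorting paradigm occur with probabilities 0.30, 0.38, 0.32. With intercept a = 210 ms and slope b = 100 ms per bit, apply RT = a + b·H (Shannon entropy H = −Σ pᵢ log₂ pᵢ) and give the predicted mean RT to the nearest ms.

Entropy contributions −pᵢ log₂ pᵢ: 0.5211, 0.5305, 0.5260; sum H = 1.5776 bits.
RT = a + bH = 210 + 100·1.5776 = 367.76 ms.

368 ms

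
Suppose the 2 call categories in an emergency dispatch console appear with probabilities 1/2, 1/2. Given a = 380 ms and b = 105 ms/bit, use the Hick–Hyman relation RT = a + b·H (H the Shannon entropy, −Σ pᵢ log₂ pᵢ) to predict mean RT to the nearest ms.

485 ms

Each term −pᵢ log₂ pᵢ: 0.5·1 + 0.5·1; summed, H = 1.000 bits.
Mean RT = a + bH = 380 + 105·1.000 = 485.00 ms.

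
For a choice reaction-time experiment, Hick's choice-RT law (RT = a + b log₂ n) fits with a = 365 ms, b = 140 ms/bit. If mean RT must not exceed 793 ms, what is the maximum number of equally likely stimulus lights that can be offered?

Information budget: (793 − 365)/140 = 3.0571 bits, so n ≤ 2^3.0571 = 8.323 → at most 8.

8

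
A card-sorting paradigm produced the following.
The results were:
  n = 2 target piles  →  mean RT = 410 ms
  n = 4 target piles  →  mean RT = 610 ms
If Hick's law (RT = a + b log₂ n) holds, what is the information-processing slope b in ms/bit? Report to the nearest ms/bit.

Slope: b = (610 − 410) / (log₂ 4 − log₂ 2) = 200/1.0000 = 200 ms/bit.

200 ms/bit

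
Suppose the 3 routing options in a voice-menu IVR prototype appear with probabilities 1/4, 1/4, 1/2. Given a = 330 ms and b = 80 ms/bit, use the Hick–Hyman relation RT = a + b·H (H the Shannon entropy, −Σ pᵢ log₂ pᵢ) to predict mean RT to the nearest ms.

450 ms

Each term −pᵢ log₂ pᵢ: 0.25·2 + 0.25·2 + 0.5·1; summed, H = 1.500 bits.
Mean RT = a + bH = 330 + 80·1.500 = 450.00 ms.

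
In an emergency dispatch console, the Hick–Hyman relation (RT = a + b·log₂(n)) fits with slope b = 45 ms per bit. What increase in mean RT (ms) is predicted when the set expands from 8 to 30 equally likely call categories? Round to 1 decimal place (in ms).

Only the slope matters, since a is common to both: ΔRT = b·log₂(n₂/n₁).
log₂(30) − log₂(8) = 4.9069 − 3 = 1.9069.
ΔRT = 45 × 1.9069 = 85.810 ms.

85.8 ms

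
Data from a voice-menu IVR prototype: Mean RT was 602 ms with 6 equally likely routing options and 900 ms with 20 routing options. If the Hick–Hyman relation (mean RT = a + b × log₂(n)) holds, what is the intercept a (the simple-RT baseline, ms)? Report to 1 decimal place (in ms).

The slope on a log₂ axis is (900 − 602) / (4.3219 − 2.5850) = 171.564 ms/bit.
a = RT₁ − b·log₂ n₁ = 602 − 171.564 × 2.5850 = 158.515 ms.

158.5 ms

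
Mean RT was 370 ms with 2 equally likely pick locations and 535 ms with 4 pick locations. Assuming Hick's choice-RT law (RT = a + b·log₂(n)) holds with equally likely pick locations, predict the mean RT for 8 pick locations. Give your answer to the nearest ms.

Fit slope and intercept:
  b = (535 − 370) / (log₂ 4 − log₂ 2) = 165 / (2 − 1) = 165 ms/bit
  a = 370 − 165 × 1 = 205 ms
Then RT(8) = 205 + 165 × log₂ 8 = 205 + 165 × 3 ≈ 700.000 ms.

700 ms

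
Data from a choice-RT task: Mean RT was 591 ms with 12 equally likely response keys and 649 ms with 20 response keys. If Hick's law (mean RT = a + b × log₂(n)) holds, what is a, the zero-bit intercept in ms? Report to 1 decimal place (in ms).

b = (RT₂ − RT₁)/(log₂ n₂ − log₂ n₁) = (649 − 591)/(4.3219 − 3.5850) = 78.701 ms/bit.
a = RT₁ − b·log₂ n₁ = 591 − 78.701 × 3.5850 = 308.860 ms.

308.9 ms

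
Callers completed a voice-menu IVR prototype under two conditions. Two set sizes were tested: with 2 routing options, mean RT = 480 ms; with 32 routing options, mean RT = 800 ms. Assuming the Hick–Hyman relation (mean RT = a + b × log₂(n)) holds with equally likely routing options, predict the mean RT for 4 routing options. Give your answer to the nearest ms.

With log₂ n on the abscissa the relation is linear; from the two conditions:
  b = (800 − 480) / (log₂ 32 − log₂ 2) = 320 / (5 − 1) = 80 ms/bit
  a = 480 − 80 × 1 = 400 ms
Then RT(4) = 400 + 80 × log₂ 4 = 400 + 80 × 2 ≈ 560.000 ms.

560 ms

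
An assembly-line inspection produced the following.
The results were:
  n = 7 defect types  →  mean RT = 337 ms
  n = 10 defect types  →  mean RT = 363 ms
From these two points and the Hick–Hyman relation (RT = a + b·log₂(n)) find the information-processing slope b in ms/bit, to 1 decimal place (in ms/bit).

The slope on a log₂ axis is (363 − 337) / (3.3219 − 2.8074) = 50.527 ms/bit.

50.5 ms/bit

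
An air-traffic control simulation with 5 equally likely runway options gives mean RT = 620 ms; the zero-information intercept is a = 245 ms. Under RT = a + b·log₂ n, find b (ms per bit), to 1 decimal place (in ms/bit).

log₂(5) = 2.3219 bits.
b = (RT − a)/log₂ n = (620 − 245) / 2.3219 = 161.504 ms/bit.

161.5 ms/bit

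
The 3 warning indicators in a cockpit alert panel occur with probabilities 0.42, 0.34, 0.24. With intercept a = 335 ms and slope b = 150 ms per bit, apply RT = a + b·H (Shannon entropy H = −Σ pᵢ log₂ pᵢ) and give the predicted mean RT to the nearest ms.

567 ms

Entropy contributions −pᵢ log₂ pᵢ: 0.5256, 0.5292, 0.4941; sum H = 1.5490 bits.
RT = a + bH = 335 + 150·1.5490 = 567.34 ms.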